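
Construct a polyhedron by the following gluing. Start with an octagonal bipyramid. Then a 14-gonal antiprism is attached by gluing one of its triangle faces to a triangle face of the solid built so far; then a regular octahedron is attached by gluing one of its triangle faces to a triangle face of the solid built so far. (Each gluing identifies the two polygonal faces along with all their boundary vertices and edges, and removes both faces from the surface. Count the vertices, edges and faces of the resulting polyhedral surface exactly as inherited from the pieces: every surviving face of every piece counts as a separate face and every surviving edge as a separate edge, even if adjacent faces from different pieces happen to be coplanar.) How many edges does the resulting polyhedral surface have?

86

An octagonal bipyramid: V=10, E=24, F=16.
Attach a 14-gonal antiprism (V=28, E=56, F=30) along a 3-gon: merge 3 vertices and 3 edges, delete both glued faces → V=35, E=77, F=44.
Attach a regular octahedron (V=6, E=12, F=8) along a 3-gon: merge 3 vertices and 3 edges, delete both glued faces → V=38, E=86, F=50.
Check: V − E + F = 38 − 86 + 50 = 2.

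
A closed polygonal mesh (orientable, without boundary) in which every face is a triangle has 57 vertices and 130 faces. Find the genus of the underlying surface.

5

Every face is a triangle, so 2E = 3·130 = 390, giving E = 195.
χ = V − E + F = 57 − 195 + 130 = -8.
For a closed orientable surface χ = 2 − 2g, so g = (2 − (-8))/2 = 5.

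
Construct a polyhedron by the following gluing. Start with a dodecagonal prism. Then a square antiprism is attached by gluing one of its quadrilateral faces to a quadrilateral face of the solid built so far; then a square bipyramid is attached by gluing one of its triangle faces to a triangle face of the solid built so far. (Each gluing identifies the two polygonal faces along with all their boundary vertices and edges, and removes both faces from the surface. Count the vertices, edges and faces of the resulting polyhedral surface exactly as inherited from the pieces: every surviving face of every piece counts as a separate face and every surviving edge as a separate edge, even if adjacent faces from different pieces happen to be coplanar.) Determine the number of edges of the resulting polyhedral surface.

57

A dodecagonal prism: V=24, E=36, F=14.
Attach a square antiprism (V=8, E=16, F=10) along a 4-gon: merge 4 vertices and 4 edges, delete both glued faces → V=28, E=48, F=22.
Attach a square bipyramid (V=6, E=12, F=8) along a 3-gon: merge 3 vertices and 3 edges, delete both glued faces → V=31, E=57, F=28.
Check: V − E + F = 31 − 57 + 28 = 2.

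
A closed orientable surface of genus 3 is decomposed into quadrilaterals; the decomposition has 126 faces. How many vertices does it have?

122

χ = 2 − 2·3 = -4, and every face is a square so 4F = 2E.
E = 4·126/2 = 252. Then V = -4 + E − F = -4 + 252 − 126 = 122.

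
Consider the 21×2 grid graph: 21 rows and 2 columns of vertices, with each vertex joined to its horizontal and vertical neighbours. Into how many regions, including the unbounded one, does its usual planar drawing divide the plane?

The grid has V = 21·2 = 42 vertices and E = 21·1 + 2·20 = 61 edges.
F = 2 − V + E = 2 − 42 + 61 = 21.

21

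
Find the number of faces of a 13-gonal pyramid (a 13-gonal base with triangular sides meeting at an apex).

14

A pyramid on an n-gon base has one n-gon and n triangles: V = 13 + 1 = 14, E = 2·13 = 26, F = 13 + 1 = 14.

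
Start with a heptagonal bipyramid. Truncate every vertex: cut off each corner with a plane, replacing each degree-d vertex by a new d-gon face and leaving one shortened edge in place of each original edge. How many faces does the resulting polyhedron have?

The base solid has V = 9, E = 21, F = 14.
Truncation replaces each original edge-end by a new vertex, so V′ = 2E = 42.
Each original edge survives, and each old vertex of degree d contributes d new edges; summing degrees gives Σd = 2E, so E′ = E + 2E = 3E = 63.
Each original face survives and each original vertex becomes one new face: F′ = F + V = 23.

23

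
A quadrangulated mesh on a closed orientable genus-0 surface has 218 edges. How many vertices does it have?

111

χ = 2 − 2·0 = 2, and every face is a square so 4F = 2E.
F = 2E/4 = 109. Then V = 2 + E − F = 2 + 218 − 109 = 111.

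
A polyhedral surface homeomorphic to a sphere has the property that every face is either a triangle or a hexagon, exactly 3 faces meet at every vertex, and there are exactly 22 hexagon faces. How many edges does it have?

72

Let x be the number of triangles; then F = 22 + x.
Edge–face incidences: 2E = 6·22 + 3·x = 132 + 3x.
Every vertex has degree 3, so 3V = 2E.
Euler: V − E + F = 2 ⇒ (2E)/3 − E + (22 + x) = 2.
Multiply by 6: 2·(2E) − 3·(2E) + 6·(22 + x) = 12, i.e. 132 + 6x − (132 + 3x) = 12.
Collecting terms: 3x = 12, so x = 4.
Then 2E = 132 + 3·4 = 144, so E = 72, V = 2E/3 = 48, F = 22 + 4 = 26.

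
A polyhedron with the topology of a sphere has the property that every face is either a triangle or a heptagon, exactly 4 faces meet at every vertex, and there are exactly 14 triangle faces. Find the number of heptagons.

2

Let x be the number of heptagons; then F = 14 + x.
Edge–face incidences: 2E = 3·14 + 7·x = 42 + 7x.
Every vertex has degree 4, so 4V = 2E.
Euler: V − E + F = 2 ⇒ (2E)/4 − E + (14 + x) = 2.
Multiply by 8: 2·(2E) − 4·(2E) + 8·(14 + x) = 16, i.e. 112 + 8x − 2·(42 + 7x) = 16.
Collecting terms: −6x + 28 = 16, so −6x = −12, so x = 2.
Then 2E = 42 + 7·2 = 56, so E = 28, V = 2E/4 = 14, F = 14 + 2 = 16.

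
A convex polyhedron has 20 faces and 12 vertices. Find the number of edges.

30

Here V − E + F = 2.
E = V + F − (2) = 12 + 20 − (2) = 30.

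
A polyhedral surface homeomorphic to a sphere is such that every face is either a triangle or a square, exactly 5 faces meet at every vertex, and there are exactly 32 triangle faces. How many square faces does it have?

Let x be the number of squares; then F = 32 + x.
Edge–face incidences: 2E = 3·32 + 4·x = 96 + 4x.
Every vertex has degree 5, so 5V = 2E.
Euler: V − E + F = 2 ⇒ (2E)/5 − E + (32 + x) = 2.
Multiply by 10: 2·(2E) − 5·(2E) + 10·(32 + x) = 20, i.e. 320 + 10x − 3·(96 + 4x) = 20.
Collecting terms: −2x + 32 = 20, so −2x = −12, so x = 6.
Then 2E = 96 + 4·6 = 120, so E = 60, V = 2E/5 = 24, F = 32 + 6 = 38.

6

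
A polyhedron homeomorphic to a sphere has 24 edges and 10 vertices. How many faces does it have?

16

Here V − E + F = 2.
F = 2 − V + E = 2 − 10 + 24 = 16.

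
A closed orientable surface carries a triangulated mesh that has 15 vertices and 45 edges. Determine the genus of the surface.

1

Every face is a triangle and each edge borders two faces, so 3F = 2·45, giving F = 30.
χ = V − E + F = 15 − 45 + 30 = 0.
For a closed orientable surface χ = 2 − 2g, so g = (2 − (0))/2 = 1.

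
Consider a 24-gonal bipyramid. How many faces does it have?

A bipyramid over an n-gon has 2n triangular faces and n + 2 vertices: V = 24 + 2 = 26, E = 3·24 = 72, F = 2·24 = 48.

48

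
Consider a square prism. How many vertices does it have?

A prism on an n-gon has two n-gon bases and n rectangular sides: V = 2·4 = 8, E = 3·4 = 12, F = 4 + 2 = 6.
Check: V − E + F = 8 − 12 + 6 = 2.

8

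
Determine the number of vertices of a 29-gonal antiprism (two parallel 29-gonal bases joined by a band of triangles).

58

An antiprism on an n-gon has two n-gon caps and 2n triangles: V = 2·29 = 58, E = 4·29 = 116, F = 2·29 + 2 = 60.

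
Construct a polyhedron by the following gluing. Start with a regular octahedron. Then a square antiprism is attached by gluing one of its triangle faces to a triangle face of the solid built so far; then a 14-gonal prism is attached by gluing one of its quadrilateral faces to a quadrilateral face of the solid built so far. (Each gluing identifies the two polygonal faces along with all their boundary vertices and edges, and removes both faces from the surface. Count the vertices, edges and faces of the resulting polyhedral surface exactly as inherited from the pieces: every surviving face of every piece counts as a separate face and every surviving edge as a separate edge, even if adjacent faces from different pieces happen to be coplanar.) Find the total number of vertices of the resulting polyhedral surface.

35

A regular octahedron: V=6, E=12, F=8.
Attach a square antiprism (V=8, E=16, F=10) along a 3-gon: merge 3 vertices and 3 edges, delete both glued faces → V=11, E=25, F=16.
Attach a 14-gonal prism (V=28, E=42, F=16) along a 4-gon: merge 4 vertices and 4 edges, delete both glued faces → V=35, E=63, F=30.
Check: V − E + F = 35 − 63 + 30 = 2.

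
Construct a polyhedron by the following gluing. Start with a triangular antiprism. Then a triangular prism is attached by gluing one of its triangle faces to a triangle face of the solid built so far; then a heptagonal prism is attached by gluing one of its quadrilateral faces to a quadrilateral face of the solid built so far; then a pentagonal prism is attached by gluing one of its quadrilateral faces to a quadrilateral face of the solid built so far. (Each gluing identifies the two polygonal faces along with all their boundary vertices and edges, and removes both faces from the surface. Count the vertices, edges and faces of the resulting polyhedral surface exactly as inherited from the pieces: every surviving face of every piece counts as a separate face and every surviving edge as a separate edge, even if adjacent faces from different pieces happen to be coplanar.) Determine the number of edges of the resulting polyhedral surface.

46

A triangular antiprism: V=6, E=12, F=8.
Attach a triangular prism (V=6, E=9, F=5) along a 3-gon: merge 3 vertices and 3 edges, delete both glued faces → V=9, E=18, F=11.
Attach a heptagonal prism (V=14, E=21, F=9) along a 4-gon: merge 4 vertices and 4 edges, delete both glued faces → V=19, E=35, F=18.
Attach a pentagonal prism (V=10, E=15, F=7) along a 4-gon: merge 4 vertices and 4 edges, delete both glued faces → V=25, E=46, F=23.
Check: V − E + F = 25 − 46 + 23 = 2.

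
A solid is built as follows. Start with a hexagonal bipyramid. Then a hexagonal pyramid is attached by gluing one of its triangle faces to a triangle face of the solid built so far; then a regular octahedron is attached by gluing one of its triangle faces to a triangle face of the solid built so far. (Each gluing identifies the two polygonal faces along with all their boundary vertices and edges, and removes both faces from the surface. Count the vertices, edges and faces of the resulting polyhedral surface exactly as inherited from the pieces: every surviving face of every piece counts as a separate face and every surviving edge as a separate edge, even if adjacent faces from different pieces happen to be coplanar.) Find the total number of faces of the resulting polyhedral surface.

23

A hexagonal bipyramid: V=8, E=18, F=12.
Attach a hexagonal pyramid (V=7, E=12, F=7) along a 3-gon: merge 3 vertices and 3 edges, delete both glued faces → V=12, E=27, F=17.
Attach a regular octahedron (V=6, E=12, F=8) along a 3-gon: merge 3 vertices and 3 edges, delete both glued faces → V=15, E=36, F=23.
Check: V − E + F = 15 − 36 + 23 = 2.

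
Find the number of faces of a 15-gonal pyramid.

A pyramid on an n-gon base has one n-gon and n triangles: V = 15 + 1 = 16, E = 2·15 = 30, F = 15 + 1 = 16.

16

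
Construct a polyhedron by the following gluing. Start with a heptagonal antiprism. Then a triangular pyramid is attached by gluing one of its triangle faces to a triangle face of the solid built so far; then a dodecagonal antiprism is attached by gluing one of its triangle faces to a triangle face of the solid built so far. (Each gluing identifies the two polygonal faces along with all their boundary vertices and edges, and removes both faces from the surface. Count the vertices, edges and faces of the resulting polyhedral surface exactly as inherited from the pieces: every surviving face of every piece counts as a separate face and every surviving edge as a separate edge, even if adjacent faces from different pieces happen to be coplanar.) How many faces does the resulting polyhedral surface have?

A heptagonal antiprism: V=14, E=28, F=16.
Attach a triangular pyramid (V=4, E=6, F=4) along a 3-gon: merge 3 vertices and 3 edges, delete both glued faces → V=15, E=31, F=18.
Attach a dodecagonal antiprism (V=24, E=48, F=26) along a 3-gon: merge 3 vertices and 3 edges, delete both glued faces → V=36, E=76, F=42.
Check: V − E + F = 36 − 76 + 42 = 2.

42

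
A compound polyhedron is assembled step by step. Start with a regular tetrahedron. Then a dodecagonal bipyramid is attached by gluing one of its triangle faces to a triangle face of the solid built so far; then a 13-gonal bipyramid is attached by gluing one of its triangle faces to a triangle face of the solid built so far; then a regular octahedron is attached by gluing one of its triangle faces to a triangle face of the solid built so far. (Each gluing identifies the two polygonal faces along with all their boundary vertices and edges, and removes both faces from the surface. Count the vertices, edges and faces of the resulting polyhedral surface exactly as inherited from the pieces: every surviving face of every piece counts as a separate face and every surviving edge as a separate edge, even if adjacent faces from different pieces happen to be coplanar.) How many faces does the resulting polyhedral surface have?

56

A regular tetrahedron: V=4, E=6, F=4.
Attach a dodecagonal bipyramid (V=14, E=36, F=24) along a 3-gon: merge 3 vertices and 3 edges, delete both glued faces → V=15, E=39, F=26.
Attach a 13-gonal bipyramid (V=15, E=39, F=26) along a 3-gon: merge 3 vertices and 3 edges, delete both glued faces → V=27, E=75, F=50.
Attach a regular octahedron (V=6, E=12, F=8) along a 3-gon: merge 3 vertices and 3 edges, delete both glued faces → V=30, E=84, F=56.
Check: V − E + F = 30 − 84 + 56 = 2.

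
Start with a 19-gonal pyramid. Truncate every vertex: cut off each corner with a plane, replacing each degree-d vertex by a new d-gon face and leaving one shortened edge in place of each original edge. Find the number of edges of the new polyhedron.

114

The base solid has V = 20, E = 38, F = 20.
Truncation replaces each original edge-end by a new vertex, so V′ = 2E = 76.
Each original edge survives, and each old vertex of degree d contributes d new edges; summing degrees gives Σd = 2E, so E′ = E + 2E = 3E = 114.
Each original face survives and each original vertex becomes one new face: F′ = F + V = 40.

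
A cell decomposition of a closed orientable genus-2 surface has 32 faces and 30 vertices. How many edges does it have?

For a closed orientable surface of genus 2, χ = 2 − 2·2 = -2.
E = V + F − (-2) = 30 + 32 − (-2) = 64.

64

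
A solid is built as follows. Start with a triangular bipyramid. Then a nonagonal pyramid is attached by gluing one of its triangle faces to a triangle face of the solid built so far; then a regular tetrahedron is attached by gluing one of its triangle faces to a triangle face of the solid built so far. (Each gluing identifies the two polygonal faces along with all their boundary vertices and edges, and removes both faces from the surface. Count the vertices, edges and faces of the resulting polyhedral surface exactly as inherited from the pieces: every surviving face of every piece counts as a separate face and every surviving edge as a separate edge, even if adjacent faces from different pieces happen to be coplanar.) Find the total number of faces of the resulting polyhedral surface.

A triangular bipyramid: V=5, E=9, F=6.
Attach a nonagonal pyramid (V=10, E=18, F=10) along a 3-gon: merge 3 vertices and 3 edges, delete both glued faces → V=12, E=24, F=14.
Attach a regular tetrahedron (V=4, E=6, F=4) along a 3-gon: merge 3 vertices and 3 edges, delete both glued faces → V=13, E=27, F=16.
Check: V − E + F = 13 − 27 + 16 = 2.

16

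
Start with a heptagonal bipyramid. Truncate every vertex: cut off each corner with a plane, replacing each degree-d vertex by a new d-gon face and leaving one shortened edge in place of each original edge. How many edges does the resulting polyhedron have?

The base solid has V = 9, E = 21, F = 14.
Truncation replaces each original edge-end by a new vertex, so V′ = 2E = 42.
Each original edge survives, and each old vertex of degree d contributes d new edges; summing degrees gives Σd = 2E, so E′ = E + 2E = 3E = 63.
Each original face survives and each original vertex becomes one new face: F′ = F + V = 23.

63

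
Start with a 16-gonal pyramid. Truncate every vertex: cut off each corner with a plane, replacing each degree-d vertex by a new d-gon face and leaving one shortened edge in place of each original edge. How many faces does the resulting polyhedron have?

34

The base solid has V = 17, E = 32, F = 17.
Truncation replaces each original edge-end by a new vertex, so V′ = 2E = 64.
Each original edge survives, and each old vertex of degree d contributes d new edges; summing degrees gives Σd = 2E, so E′ = E + 2E = 3E = 96.
Each original face survives and each original vertex becomes one new face: F′ = F + V = 34.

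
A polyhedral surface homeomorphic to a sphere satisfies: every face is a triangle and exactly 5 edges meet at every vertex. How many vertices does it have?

12

Each face has 3 edges and each edge borders two faces, so 2E = 3F.
Each vertex has degree 5, so 5V = 2E and hence V = 3F/5.
Euler: V − E + F = 2 ⇒ (3F/5) − (3F/2) + F = 2.
Multiply by 10: (6 − 15 + 10)F = 20, i.e. 1F = 20.
So F = 20, E = 3·20/2 = 30, V = 3·20/5 = 12.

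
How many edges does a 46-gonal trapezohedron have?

184

The n-trapezohedron (dual of the n-antiprism) has V = 2·46 + 2 = 94, E = 4·46 = 184, F = 2·46 = 92.
Check: V − E + F = 94 − 184 + 92 = 2.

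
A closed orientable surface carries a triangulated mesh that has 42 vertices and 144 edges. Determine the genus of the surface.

Every face is a triangle and each edge borders two faces, so 3F = 2·144, giving F = 96.
χ = V − E + F = 42 − 144 + 96 = -6.
For a closed orientable surface χ = 2 − 2g, so g = (2 − (-6))/2 = 4.

4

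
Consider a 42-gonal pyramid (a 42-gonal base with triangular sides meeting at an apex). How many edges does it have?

A pyramid on an n-gon base has one n-gon and n triangles: V = 42 + 1 = 43, E = 2·42 = 84, F = 42 + 1 = 43.

84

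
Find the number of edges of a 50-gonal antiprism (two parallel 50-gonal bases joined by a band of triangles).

200

An antiprism on an n-gon has two n-gon caps and 2n triangles: V = 2·50 = 100, E = 4·50 = 200, F = 2·50 + 2 = 102.
Check: V − E + F = 100 − 200 + 102 = 2.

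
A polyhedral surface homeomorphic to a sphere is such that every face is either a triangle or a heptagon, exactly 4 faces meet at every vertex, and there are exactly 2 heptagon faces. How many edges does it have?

28

Let x be the number of triangles; then F = 2 + x.
Edge–face incidences: 2E = 7·2 + 3·x = 14 + 3x.
Every vertex has degree 4, so 4V = 2E.
Euler: V − E + F = 2 ⇒ (2E)/4 − E + (2 + x) = 2.
Multiply by 8: 2·(2E) − 4·(2E) + 8·(2 + x) = 16, i.e. 16 + 8x − 2·(14 + 3x) = 16.
Collecting terms: 2x − 12 = 16, so 2x = 28, so x = 14.
Then 2E = 14 + 3·14 = 56, so E = 28, V = 2E/4 = 14, F = 2 + 14 = 16.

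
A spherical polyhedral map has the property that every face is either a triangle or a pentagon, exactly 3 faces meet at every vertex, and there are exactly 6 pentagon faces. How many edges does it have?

Let x be the number of triangles; then F = 6 + x.
Edge–face incidences: 2E = 5·6 + 3·x = 30 + 3x.
Every vertex has degree 3, so 3V = 2E.
Euler: V − E + F = 2 ⇒ (2E)/3 − E + (6 + x) = 2.
Multiply by 6: 2·(2E) − 3·(2E) + 6·(6 + x) = 12, i.e. 36 + 6x − (30 + 3x) = 12.
Collecting terms: 3x + 6 = 12, so 3x = 6, so x = 2.
Then 2E = 30 + 3·2 = 36, so E = 18, V = 2E/3 = 12, F = 6 + 2 = 8.

18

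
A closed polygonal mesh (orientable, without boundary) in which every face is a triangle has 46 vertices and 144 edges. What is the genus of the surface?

Every face is a triangle and each edge borders two faces, so 3F = 2·144, giving F = 96.
χ = V − E + F = 46 − 144 + 96 = -2.
For a closed orientable surface χ = 2 − 2g, so g = (2 − (-2))/2 = 2.

2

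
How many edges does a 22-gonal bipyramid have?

66

A bipyramid over an n-gon has 2n triangular faces and n + 2 vertices: V = 22 + 2 = 24, E = 3·22 = 66, F = 2·22 = 44.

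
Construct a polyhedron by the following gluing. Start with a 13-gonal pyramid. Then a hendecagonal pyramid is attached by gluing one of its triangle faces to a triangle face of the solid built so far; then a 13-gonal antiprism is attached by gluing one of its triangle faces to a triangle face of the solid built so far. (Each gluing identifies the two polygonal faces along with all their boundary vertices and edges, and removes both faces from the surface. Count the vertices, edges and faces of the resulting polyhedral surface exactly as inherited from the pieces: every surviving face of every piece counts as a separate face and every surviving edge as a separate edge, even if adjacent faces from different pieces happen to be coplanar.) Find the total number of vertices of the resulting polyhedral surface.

A 13-gonal pyramid: V=14, E=26, F=14.
Attach a hendecagonal pyramid (V=12, E=22, F=12) along a 3-gon: merge 3 vertices and 3 edges, delete both glued faces → V=23, E=45, F=24.
Attach a 13-gonal antiprism (V=26, E=52, F=28) along a 3-gon: merge 3 vertices and 3 edges, delete both glued faces → V=46, E=94, F=50.
Check: V − E + F = 46 − 94 + 50 = 2.

46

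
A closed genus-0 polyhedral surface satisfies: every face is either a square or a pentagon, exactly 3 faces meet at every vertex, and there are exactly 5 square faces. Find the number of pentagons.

2

Let x be the number of pentagons; then F = 5 + x.
Edge–face incidences: 2E = 4·5 + 5·x = 20 + 5x.
Every vertex has degree 3, so 3V = 2E.
Euler: V − E + F = 2 ⇒ (2E)/3 − E + (5 + x) = 2.
Multiply by 6: 2·(2E) − 3·(2E) + 6·(5 + x) = 12, i.e. 30 + 6x − (20 + 5x) = 12.
Collecting terms: x + 10 = 12, so x = 2.
Then 2E = 20 + 5·2 = 30, so E = 15, V = 2E/3 = 10, F = 5 + 2 = 7.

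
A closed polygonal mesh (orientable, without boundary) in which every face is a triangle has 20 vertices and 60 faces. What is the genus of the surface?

6

Every face is a triangle, so 2E = 3·60 = 180, giving E = 90.
χ = V − E + F = 20 − 90 + 60 = -10.
For a closed orientable surface χ = 2 − 2g, so g = (2 − (-10))/2 = 6.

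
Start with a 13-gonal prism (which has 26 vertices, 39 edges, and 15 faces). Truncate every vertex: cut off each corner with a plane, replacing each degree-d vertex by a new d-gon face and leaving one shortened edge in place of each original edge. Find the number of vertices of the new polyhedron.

Truncation replaces each original edge-end by a new vertex, so V′ = 2E = 78.
Each original edge survives, and each old vertex of degree d contributes d new edges; summing degrees gives Σd = 2E, so E′ = E + 2E = 3E = 117.
Each original face survives and each original vertex becomes one new face: F′ = F + V = 41.

78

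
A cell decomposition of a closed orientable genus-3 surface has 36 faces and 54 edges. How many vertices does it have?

For a closed orientable surface of genus 3, χ = 2 − 2·3 = -4.
V = -4 + E − F = -4 + 54 − 36 = 14.

14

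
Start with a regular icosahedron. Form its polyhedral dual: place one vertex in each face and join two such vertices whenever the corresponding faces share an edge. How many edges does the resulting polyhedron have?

30

The base solid has V = 12, E = 30, F = 20.
The dual swaps V and F and preserves E: V′ = F = 20, E′ = E = 30, F′ = V = 12.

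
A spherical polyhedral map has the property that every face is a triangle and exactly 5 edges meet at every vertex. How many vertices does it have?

12

Each face has 3 edges and each edge borders two faces, so 2E = 3F.
Each vertex has degree 5, so 5V = 2E and hence V = 3F/5.
Euler: V − E + F = 2 ⇒ (3F/5) − (3F/2) + F = 2.
Multiply by 10: (6 − 15 + 10)F = 20, i.e. 1F = 20.
So F = 20, E = 3·20/2 = 30, V = 3·20/5 = 12.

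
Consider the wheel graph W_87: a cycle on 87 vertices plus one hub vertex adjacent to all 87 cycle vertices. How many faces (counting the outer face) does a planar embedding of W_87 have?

88

W_87 has V = 87 + 1 = 88 vertices and E = 2·87 = 174 edges.
By Euler's formula F = 2 − V + E = 2 − 88 + 174 = 88.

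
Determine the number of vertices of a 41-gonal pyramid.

42

A pyramid on an n-gon base has one n-gon and n triangles: V = 41 + 1 = 42, E = 2·41 = 82, F = 41 + 1 = 42.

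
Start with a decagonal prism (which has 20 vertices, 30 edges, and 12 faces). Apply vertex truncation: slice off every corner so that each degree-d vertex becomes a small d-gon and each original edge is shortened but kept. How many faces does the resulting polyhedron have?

32

Truncation replaces each original edge-end by a new vertex, so V′ = 2E = 60.
Each original edge survives, and each old vertex of degree d contributes d new edges; summing degrees gives Σd = 2E, so E′ = E + 2E = 3E = 90.
Each original face survives and each original vertex becomes one new face: F′ = F + V = 32.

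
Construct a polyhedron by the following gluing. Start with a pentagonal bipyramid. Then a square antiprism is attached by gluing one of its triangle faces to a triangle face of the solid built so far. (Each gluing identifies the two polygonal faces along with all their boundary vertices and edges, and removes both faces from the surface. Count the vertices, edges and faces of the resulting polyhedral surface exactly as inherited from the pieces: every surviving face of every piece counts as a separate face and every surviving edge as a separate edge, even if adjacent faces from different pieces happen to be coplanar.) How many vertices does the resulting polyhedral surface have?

12

A pentagonal bipyramid: V=7, E=15, F=10.
Attach a square antiprism (V=8, E=16, F=10) along a 3-gon: merge 3 vertices and 3 edges, delete both glued faces → V=12, E=28, F=18.
Check: V − E + F = 12 − 28 + 18 = 2.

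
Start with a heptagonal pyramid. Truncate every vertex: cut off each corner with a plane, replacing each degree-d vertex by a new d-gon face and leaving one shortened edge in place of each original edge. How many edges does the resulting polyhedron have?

42

The base solid has V = 8, E = 14, F = 8.
Truncation replaces each original edge-end by a new vertex, so V′ = 2E = 28.
Each original edge survives, and each old vertex of degree d contributes d new edges; summing degrees gives Σd = 2E, so E′ = E + 2E = 3E = 42.
Each original face survives and each original vertex becomes one new face: F′ = F + V = 16.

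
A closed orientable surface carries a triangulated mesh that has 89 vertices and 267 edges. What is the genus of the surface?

1

Every face is a triangle and each edge borders two faces, so 3F = 2·267, giving F = 178.
χ = V − E + F = 89 − 267 + 178 = 0.
For a closed orientable surface χ = 2 − 2g, so g = (2 − (0))/2 = 1.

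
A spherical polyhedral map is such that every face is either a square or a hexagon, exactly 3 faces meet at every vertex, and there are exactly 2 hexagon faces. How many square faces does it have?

Let x be the number of squares; then F = 2 + x.
Edge–face incidences: 2E = 6·2 + 4·x = 12 + 4x.
Every vertex has degree 3, so 3V = 2E.
Euler: V − E + F = 2 ⇒ (2E)/3 − E + (2 + x) = 2.
Multiply by 6: 2·(2E) − 3·(2E) + 6·(2 + x) = 12, i.e. 12 + 6x − (12 + 4x) = 12.
Collecting terms: 2x = 12, so x = 6.
Then 2E = 12 + 4·6 = 36, so E = 18, V = 2E/3 = 12, F = 2 + 6 = 8.

6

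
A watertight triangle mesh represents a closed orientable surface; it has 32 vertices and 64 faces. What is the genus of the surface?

1

Every face is a triangle, so 2E = 3·64 = 192, giving E = 96.
χ = V − E + F = 32 − 96 + 64 = 0.
For a closed orientable surface χ = 2 − 2g, so g = (2 − (0))/2 = 1.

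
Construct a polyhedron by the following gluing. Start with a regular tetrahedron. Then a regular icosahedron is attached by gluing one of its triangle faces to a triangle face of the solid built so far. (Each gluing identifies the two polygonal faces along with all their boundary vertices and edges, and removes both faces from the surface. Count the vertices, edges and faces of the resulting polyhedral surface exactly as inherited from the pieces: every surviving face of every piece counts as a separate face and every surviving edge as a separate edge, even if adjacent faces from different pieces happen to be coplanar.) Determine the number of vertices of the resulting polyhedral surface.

13

A regular tetrahedron: V=4, E=6, F=4.
Attach a regular icosahedron (V=12, E=30, F=20) along a 3-gon: merge 3 vertices and 3 edges, delete both glued faces → V=13, E=33, F=22.
Check: V − E + F = 13 − 33 + 22 = 2.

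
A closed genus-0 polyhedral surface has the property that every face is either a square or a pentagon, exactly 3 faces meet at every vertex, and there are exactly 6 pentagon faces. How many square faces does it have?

Let x be the number of squares; then F = 6 + x.
Edge–face incidences: 2E = 5·6 + 4·x = 30 + 4x.
Every vertex has degree 3, so 3V = 2E.
Euler: V − E + F = 2 ⇒ (2E)/3 − E + (6 + x) = 2.
Multiply by 6: 2·(2E) − 3·(2E) + 6·(6 + x) = 12, i.e. 36 + 6x − (30 + 4x) = 12.
Collecting terms: 2x + 6 = 12, so 2x = 6, so x = 3.
Then 2E = 30 + 4·3 = 42, so E = 21, V = 2E/3 = 14, F = 6 + 3 = 9.

3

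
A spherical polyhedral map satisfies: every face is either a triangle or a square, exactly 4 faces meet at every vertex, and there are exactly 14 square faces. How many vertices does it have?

Let x be the number of triangles; then F = 14 + x.
Edge–face incidences: 2E = 4·14 + 3·x = 56 + 3x.
Every vertex has degree 4, so 4V = 2E.
Euler: V − E + F = 2 ⇒ (2E)/4 − E + (14 + x) = 2.
Multiply by 8: 2·(2E) − 4·(2E) + 8·(14 + x) = 16, i.e. 112 + 8x − 2·(56 + 3x) = 16.
Collecting terms: 2x = 16, so x = 8.
Then 2E = 56 + 3·8 = 80, so E = 40, V = 2E/4 = 20, F = 14 + 8 = 22.

20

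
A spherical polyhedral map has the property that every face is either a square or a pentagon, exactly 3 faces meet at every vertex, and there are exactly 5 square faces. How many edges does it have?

Let x be the number of pentagons; then F = 5 + x.
Edge–face incidences: 2E = 4·5 + 5·x = 20 + 5x.
Every vertex has degree 3, so 3V = 2E.
Euler: V − E + F = 2 ⇒ (2E)/3 − E + (5 + x) = 2.
Multiply by 6: 2·(2E) − 3·(2E) + 6·(5 + x) = 12, i.e. 30 + 6x − (20 + 5x) = 12.
Collecting terms: x + 10 = 12, so x = 2.
Then 2E = 20 + 5·2 = 30, so E = 15, V = 2E/3 = 10, F = 5 + 2 = 7.

15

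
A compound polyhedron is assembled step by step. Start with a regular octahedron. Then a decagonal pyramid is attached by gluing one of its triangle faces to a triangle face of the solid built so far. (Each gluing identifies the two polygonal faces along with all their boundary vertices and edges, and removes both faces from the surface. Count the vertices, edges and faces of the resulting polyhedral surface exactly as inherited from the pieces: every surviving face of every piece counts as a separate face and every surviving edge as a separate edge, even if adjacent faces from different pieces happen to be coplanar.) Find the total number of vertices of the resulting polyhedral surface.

A regular octahedron: V=6, E=12, F=8.
Attach a decagonal pyramid (V=11, E=20, F=11) along a 3-gon: merge 3 vertices and 3 edges, delete both glued faces → V=14, E=29, F=17.
Check: V − E + F = 14 − 29 + 17 = 2.

14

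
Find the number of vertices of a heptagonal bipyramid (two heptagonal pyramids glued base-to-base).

9

A bipyramid over an n-gon has 2n triangular faces and n + 2 vertices: V = 7 + 2 = 9, E = 3·7 = 21, F = 2·7 = 14.
Check: V − E + F = 9 − 21 + 14 = 2.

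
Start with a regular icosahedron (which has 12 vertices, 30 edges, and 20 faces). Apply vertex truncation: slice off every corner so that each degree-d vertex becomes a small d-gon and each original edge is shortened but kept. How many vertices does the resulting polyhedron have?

Truncation replaces each original edge-end by a new vertex, so V′ = 2E = 60.
Each original edge survives, and each old vertex of degree d contributes d new edges; summing degrees gives Σd = 2E, so E′ = E + 2E = 3E = 90.
Each original face survives and each original vertex becomes one new face: F′ = F + V = 32.

60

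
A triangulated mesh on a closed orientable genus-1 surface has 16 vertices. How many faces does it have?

χ = 2 − 2·1 = 0, and every face is a triangle so 3F = 2E.
V − E + F = 0 with E = 3F/2 gives 16 − (3/2 − 1)·F = 0, so F = 32 and E = 48.

32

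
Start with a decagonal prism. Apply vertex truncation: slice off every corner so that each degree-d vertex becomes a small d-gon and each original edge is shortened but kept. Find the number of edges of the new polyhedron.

90

The base solid has V = 20, E = 30, F = 12.
Truncation replaces each original edge-end by a new vertex, so V′ = 2E = 60.
Each original edge survives, and each old vertex of degree d contributes d new edges; summing degrees gives Σd = 2E, so E′ = E + 2E = 3E = 90.
Each original face survives and each original vertex becomes one new face: F′ = F + V = 32.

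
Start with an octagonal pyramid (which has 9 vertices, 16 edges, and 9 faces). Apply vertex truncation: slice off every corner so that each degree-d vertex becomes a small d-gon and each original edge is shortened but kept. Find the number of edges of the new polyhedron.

48

Truncation replaces each original edge-end by a new vertex, so V′ = 2E = 32.
Each original edge survives, and each old vertex of degree d contributes d new edges; summing degrees gives Σd = 2E, so E′ = E + 2E = 3E = 48.
Each original face survives and each original vertex becomes one new face: F′ = F + V = 18.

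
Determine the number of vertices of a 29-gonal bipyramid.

31

A bipyramid over an n-gon has 2n triangular faces and n + 2 vertices: V = 29 + 2 = 31, E = 3·29 = 87, F = 2·29 = 58.
Check: V − E + F = 31 − 87 + 58 = 2.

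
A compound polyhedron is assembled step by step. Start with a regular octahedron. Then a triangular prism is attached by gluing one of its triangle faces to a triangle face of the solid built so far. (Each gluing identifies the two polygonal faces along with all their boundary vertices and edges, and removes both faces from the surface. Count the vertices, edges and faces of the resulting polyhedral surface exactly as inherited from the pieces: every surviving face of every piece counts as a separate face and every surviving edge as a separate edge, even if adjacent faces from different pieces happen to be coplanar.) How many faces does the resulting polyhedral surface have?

11

A regular octahedron: V=6, E=12, F=8.
Attach a triangular prism (V=6, E=9, F=5) along a 3-gon: merge 3 vertices and 3 edges, delete both glued faces → V=9, E=18, F=11.
Check: V − E + F = 9 − 18 + 11 = 2.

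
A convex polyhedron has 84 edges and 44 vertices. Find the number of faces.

42

Here V − E + F = 2.
F = 2 − V + E = 2 − 44 + 84 = 42.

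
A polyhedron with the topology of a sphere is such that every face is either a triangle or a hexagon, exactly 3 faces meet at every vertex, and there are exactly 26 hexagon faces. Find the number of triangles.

Let x be the number of triangles; then F = 26 + x.
Edge–face incidences: 2E = 6·26 + 3·x = 156 + 3x.
Every vertex has degree 3, so 3V = 2E.
Euler: V − E + F = 2 ⇒ (2E)/3 − E + (26 + x) = 2.
Multiply by 6: 2·(2E) − 3·(2E) + 6·(26 + x) = 12, i.e. 156 + 6x − (156 + 3x) = 12.
Collecting terms: 3x = 12, so x = 4.
Then 2E = 156 + 3·4 = 168, so E = 84, V = 2E/3 = 56, F = 26 + 4 = 30.

4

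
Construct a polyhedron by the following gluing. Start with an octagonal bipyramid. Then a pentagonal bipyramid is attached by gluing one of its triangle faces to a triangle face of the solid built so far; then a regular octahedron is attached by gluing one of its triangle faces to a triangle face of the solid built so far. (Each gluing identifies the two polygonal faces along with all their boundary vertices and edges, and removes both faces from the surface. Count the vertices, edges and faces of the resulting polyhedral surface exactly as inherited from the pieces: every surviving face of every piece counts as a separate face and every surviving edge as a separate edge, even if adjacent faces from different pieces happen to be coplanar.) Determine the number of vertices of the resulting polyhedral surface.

An octagonal bipyramid: V=10, E=24, F=16.
Attach a pentagonal bipyramid (V=7, E=15, F=10) along a 3-gon: merge 3 vertices and 3 edges, delete both glued faces → V=14, E=36, F=24.
Attach a regular octahedron (V=6, E=12, F=8) along a 3-gon: merge 3 vertices and 3 edges, delete both glued faces → V=17, E=45, F=30.
Check: V − E + F = 17 − 45 + 30 = 2.

17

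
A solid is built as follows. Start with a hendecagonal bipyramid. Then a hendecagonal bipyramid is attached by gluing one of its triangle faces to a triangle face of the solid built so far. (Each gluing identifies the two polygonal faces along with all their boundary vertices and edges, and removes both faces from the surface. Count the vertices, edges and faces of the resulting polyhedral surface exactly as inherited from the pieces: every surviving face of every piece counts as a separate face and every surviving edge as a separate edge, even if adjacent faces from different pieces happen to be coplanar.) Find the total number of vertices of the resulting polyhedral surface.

23

A hendecagonal bipyramid: V=13, E=33, F=22.
Attach a hendecagonal bipyramid (V=13, E=33, F=22) along a 3-gon: merge 3 vertices and 3 edges, delete both glued faces → V=23, E=63, F=42.
Check: V − E + F = 23 − 63 + 42 = 2.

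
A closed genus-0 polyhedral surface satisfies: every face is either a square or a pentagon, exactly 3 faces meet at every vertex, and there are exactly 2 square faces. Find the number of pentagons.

8

Let x be the number of pentagons; then F = 2 + x.
Edge–face incidences: 2E = 4·2 + 5·x = 8 + 5x.
Every vertex has degree 3, so 3V = 2E.
Euler: V − E + F = 2 ⇒ (2E)/3 − E + (2 + x) = 2.
Multiply by 6: 2·(2E) − 3·(2E) + 6·(2 + x) = 12, i.e. 12 + 6x − (8 + 5x) = 12.
Collecting terms: x + 4 = 12, so x = 8.
Then 2E = 8 + 5·8 = 48, so E = 24, V = 2E/3 = 16, F = 2 + 8 = 10.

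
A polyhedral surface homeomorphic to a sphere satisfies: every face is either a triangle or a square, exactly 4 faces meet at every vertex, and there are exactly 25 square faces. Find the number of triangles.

8

Let x be the number of triangles; then F = 25 + x.
Edge–face incidences: 2E = 4·25 + 3·x = 100 + 3x.
Every vertex has degree 4, so 4V = 2E.
Euler: V − E + F = 2 ⇒ (2E)/4 − E + (25 + x) = 2.
Multiply by 8: 2·(2E) − 4·(2E) + 8·(25 + x) = 16, i.e. 200 + 8x − 2·(100 + 3x) = 16.
Collecting terms: 2x = 16, so x = 8.
Then 2E = 100 + 3·8 = 124, so E = 62, V = 2E/4 = 31, F = 25 + 8 = 33.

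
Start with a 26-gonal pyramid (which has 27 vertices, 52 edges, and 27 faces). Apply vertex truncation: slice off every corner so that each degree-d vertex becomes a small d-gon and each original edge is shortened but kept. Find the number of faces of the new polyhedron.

Truncation replaces each original edge-end by a new vertex, so V′ = 2E = 104.
Each original edge survives, and each old vertex of degree d contributes d new edges; summing degrees gives Σd = 2E, so E′ = E + 2E = 3E = 156.
Each original face survives and each original vertex becomes one new face: F′ = F + V = 54.

54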